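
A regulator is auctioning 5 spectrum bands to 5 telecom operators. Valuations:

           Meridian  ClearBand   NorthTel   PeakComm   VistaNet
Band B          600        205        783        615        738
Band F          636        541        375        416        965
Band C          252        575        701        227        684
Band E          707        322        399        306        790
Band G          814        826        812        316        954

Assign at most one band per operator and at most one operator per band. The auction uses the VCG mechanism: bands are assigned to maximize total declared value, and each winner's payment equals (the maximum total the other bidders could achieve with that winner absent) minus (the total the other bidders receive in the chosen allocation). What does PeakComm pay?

PeakComm pays $82M.

Efficient allocation: Meridian→Band E ($707M), ClearBand→Band G ($826M), NorthTel→Band C ($701M), PeakComm→Band B ($615M), VistaNet→Band F ($965M); total welfare W = $3814M.
PeakComm receives Band B at value $615M, so the others get W − 615 = $3199M.
Without PeakComm: best allocation of the remaining 4 bidders over all 5 bands is Meridian→Band E ($707M), ClearBand→Band G ($826M), NorthTel→Band B ($783M), VistaNet→Band F ($965M), total $3281M.
VCG payment = (others' best without PeakComm) − (others' welfare with PeakComm) = 3281 − 3199 = $82M.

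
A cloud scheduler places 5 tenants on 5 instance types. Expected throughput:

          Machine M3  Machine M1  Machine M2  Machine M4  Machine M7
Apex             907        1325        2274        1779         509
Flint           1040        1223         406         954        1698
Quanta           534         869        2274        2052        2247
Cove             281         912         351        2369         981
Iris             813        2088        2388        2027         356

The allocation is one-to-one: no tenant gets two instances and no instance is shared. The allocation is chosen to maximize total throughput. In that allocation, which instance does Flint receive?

Flint receives Machine M3.

Optimal: Apex→Machine M2 (2274 ops/s), Flint→Machine M3 (1040 ops/s), Quanta→Machine M7 (2247 ops/s), Cove→Machine M4 (2369 ops/s), Iris→Machine M1 (2088 ops/s) — total 2274+1040+2247+2369+2088 = 10018 ops/s.
Row-greedy (each tenant in turn takes its best remaining instance) gives 7749 ops/s, worse by 2269.
Next-best assignment: Apex→Machine M1, Flint→Machine M3, Quanta→Machine M7, Cove→Machine M4, Iris→Machine M2 = 9369 ops/s.
Checked against all permutations: 10018 ops/s is optimal.
Flint's own top instance is Machine M7 (1698 ops/s), but forcing Flint→Machine M7 and reassigning the rest optimally gives only 9336 ops/s — worse by 682.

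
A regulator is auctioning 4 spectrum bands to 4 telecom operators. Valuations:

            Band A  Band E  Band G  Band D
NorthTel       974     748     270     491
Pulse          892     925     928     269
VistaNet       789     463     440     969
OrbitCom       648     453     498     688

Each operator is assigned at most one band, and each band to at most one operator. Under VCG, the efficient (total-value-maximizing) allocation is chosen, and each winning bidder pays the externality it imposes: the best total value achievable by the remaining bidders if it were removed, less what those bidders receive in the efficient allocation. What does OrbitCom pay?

Efficient allocation: NorthTel→Band A ($974M), Pulse→Band E ($925M), VistaNet→Band D ($969M), OrbitCom→Band G ($498M); total welfare W = $3366M.
OrbitCom receives Band G at value $498M, so the others get W − 498 = $2868M.
Without OrbitCom: best allocation of the remaining 3 bidders over all 4 bands is NorthTel→Band A ($974M), Pulse→Band G ($928M), VistaNet→Band D ($969M), total $2871M.
VCG payment = (others' best without OrbitCom) − (others' welfare with OrbitCom) = 2871 − 2868 = $3M.

OrbitCom pays $3M.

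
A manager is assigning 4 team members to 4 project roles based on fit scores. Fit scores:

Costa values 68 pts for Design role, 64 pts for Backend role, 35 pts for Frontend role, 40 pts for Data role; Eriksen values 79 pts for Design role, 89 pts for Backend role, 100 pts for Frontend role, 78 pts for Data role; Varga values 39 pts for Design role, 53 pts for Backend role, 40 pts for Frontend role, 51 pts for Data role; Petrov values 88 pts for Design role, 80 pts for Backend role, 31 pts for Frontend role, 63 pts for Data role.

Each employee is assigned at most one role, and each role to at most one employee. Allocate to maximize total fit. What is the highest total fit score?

Maximum total: 303 pts

Optimal: Costa→Backend role (64 pts), Eriksen→Frontend role (100 pts), Varga→Data role (51 pts), Petrov→Design role (88 pts) — total 64+100+51+88 = 303 pts.
Column-greedy (each role in turn goes to its best remaining employee) gives 257 pts, worse by 46.
Next-best assignment: Costa→Design role, Eriksen→Frontend role, Varga→Data role, Petrov→Backend role = 299 pts.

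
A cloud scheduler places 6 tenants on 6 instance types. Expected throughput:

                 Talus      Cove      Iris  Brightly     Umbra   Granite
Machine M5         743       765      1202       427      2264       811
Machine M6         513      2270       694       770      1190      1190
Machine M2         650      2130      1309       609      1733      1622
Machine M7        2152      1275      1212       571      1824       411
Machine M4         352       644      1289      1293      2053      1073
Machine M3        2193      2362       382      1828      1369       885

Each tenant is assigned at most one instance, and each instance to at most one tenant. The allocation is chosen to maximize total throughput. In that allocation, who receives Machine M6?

Optimal: Talus→Machine M7 (2152 ops/s), Cove→Machine M6 (2270 ops/s), Iris→Machine M4 (1289 ops/s), Brightly→Machine M3 (1828 ops/s), Umbra→Machine M5 (2264 ops/s), Granite→Machine M2 (1622 ops/s) — total 2152+2270+1289+1828+2264+1622 = 11425 ops/s.
Column-greedy (each instance in turn goes to its best remaining tenant) gives 9983 ops/s, worse by 1442.
Next-best assignment: Talus→Machine M7, Cove→Machine M6, Iris→Machine M5, Brightly→Machine M3, Umbra→Machine M4, Granite→Machine M2 = 11127 ops/s.
Swapping Cove↔Granite (Cove→Machine M2 2130 ops/s, Granite→Machine M6 1190 ops/s) loses 572.
Every other assignment is strictly worse.
Cove's own top instance is Machine M3 (2362 ops/s), but forcing Cove→Machine M3 and reassigning the rest optimally gives only 10570 ops/s — worse by 855.

Cove receives Machine M6.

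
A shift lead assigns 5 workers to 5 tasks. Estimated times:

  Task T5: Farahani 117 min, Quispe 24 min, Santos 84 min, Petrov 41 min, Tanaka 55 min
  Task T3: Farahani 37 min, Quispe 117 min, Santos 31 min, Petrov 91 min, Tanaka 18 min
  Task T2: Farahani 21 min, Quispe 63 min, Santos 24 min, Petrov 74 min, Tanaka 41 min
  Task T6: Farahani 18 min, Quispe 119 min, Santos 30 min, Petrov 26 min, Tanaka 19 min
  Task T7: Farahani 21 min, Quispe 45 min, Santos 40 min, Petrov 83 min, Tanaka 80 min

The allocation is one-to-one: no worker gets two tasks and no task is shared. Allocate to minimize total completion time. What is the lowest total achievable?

Minimum total: 113 min

Treat this as an assignment problem: match each worker to one task.
Optimal: Farahani→Task T7 (21 min), Quispe→Task T5 (24 min), Santos→Task T2 (24 min), Petrov→Task T6 (26 min), Tanaka→Task T3 (18 min) — total 21+24+24+26+18 = 113 min.
Column-greedy (each task in turn goes to its cheapest remaining worker) gives 129 min, worse by 16.
Next-best assignment: Farahani→Task T2, Quispe→Task T5, Santos→Task T7, Petrov→Task T6, Tanaka→Task T3 = 129 min.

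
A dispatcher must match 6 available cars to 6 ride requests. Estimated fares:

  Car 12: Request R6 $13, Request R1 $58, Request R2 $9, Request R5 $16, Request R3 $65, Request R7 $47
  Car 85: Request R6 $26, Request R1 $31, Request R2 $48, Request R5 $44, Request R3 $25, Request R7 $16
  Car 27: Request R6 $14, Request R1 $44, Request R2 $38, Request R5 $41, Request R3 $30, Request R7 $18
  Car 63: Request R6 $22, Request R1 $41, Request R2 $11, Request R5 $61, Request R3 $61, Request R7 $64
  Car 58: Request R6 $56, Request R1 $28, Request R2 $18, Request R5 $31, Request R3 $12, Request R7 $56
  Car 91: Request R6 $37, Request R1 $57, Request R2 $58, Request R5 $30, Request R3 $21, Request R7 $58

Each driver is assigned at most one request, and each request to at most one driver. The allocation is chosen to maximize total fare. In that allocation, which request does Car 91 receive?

Car 91 receives Request R7.

Treat this as an assignment problem: match each driver to one request.
Optimal: Car 12→Request R3 ($65), Car 85→Request R2 ($48), Car 27→Request R1 ($44), Car 63→Request R5 ($61), Car 58→Request R6 ($56), Car 91→Request R7 ($58) — total 65+48+44+61+56+58 = $332.
Max-entry greedy (repeatedly take the single best remaining cell) gives $331, worse by 1.
Swapping Car 12↔Car 63 (Car 12→Request R5 $16, Car 63→Request R3 $61) loses 49.
Checked against all permutations: $332 is optimal.
Car 91's own top request is Request R2 ($58), but forcing Car 91→Request R2 and reassigning the rest optimally gives only $331 — worse by 1.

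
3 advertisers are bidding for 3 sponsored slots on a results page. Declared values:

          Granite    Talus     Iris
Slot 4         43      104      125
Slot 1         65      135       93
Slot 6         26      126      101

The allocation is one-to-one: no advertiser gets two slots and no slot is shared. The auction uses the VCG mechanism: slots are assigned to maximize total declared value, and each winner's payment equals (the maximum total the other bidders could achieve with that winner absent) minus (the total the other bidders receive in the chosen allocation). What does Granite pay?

Granite pays $9.

Efficient allocation: Granite→Slot 1 ($65), Talus→Slot 6 ($126), Iris→Slot 4 ($125); total welfare W = $316.
Granite receives Slot 1 at value $65, so the others get W − 65 = $251.
Without Granite: best allocation of the remaining 2 bidders over all 3 slots is Talus→Slot 1 ($135), Iris→Slot 4 ($125), total $260.
VCG payment = (others' best without Granite) − (others' welfare with Granite) = 260 − 251 = $9.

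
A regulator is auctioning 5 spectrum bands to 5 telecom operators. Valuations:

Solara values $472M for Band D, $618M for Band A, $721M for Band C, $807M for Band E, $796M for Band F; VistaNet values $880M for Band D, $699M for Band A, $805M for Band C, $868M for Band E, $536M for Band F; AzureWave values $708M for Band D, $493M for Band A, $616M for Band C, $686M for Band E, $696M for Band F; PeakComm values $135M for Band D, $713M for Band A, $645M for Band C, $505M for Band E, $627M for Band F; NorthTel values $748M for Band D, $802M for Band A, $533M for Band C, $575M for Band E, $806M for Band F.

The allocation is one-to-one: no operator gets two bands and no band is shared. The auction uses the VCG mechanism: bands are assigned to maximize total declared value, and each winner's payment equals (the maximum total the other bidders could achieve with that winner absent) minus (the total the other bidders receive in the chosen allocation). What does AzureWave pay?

AzureWave pays $75M.

Efficient allocation: Solara→Band E ($807M), VistaNet→Band C ($805M), AzureWave→Band D ($708M), PeakComm→Band A ($713M), NorthTel→Band F ($806M); total welfare W = $3839M.
AzureWave receives Band D at value $708M, so the others get W − 708 = $3131M.
Without AzureWave: best allocation of the remaining 4 bidders over all 5 bands is Solara→Band E ($807M), VistaNet→Band D ($880M), PeakComm→Band A ($713M), NorthTel→Band F ($806M), total $3206M.
VCG payment = (others' best without AzureWave) − (others' welfare with AzureWave) = 3206 − 3131 = $75M.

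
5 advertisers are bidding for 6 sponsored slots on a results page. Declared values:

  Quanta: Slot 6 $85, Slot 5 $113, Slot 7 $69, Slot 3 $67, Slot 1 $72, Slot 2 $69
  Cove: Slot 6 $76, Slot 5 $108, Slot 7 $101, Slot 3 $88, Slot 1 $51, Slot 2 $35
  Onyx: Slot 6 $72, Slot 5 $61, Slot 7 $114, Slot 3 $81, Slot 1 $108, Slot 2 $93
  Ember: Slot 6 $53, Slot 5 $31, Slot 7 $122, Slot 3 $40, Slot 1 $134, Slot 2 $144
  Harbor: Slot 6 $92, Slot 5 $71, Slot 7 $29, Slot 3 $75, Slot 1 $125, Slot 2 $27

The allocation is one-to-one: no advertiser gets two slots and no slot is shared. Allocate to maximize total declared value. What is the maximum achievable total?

Maximum total: $584

Optimal: Quanta→Slot 5 ($113), Cove→Slot 3 ($88), Onyx→Slot 7 ($114), Ember→Slot 2 ($144), Harbor→Slot 1 ($125) — total 113+88+114+144+125 = $584.
Row-greedy (each advertiser in turn takes its best remaining slot) gives $558, worse by 26.
No other one-to-one assignment exceeds $584.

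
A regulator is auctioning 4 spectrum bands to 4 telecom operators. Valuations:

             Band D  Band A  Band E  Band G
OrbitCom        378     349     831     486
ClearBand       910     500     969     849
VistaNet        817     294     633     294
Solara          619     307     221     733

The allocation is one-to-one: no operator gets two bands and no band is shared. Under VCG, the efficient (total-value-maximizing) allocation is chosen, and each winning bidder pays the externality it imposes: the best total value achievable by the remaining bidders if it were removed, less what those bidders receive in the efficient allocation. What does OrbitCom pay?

Efficient allocation: OrbitCom→Band E ($831M), ClearBand→Band A ($500M), VistaNet→Band D ($817M), Solara→Band G ($733M); total welfare W = $2881M.
OrbitCom receives Band E at value $831M, so the others get W − 831 = $2050M.
Without OrbitCom: best allocation of the remaining 3 bidders over all 4 bands is ClearBand→Band E ($969M), VistaNet→Band D ($817M), Solara→Band G ($733M), total $2519M.
VCG payment = (others' best without OrbitCom) − (others' welfare with OrbitCom) = 2519 − 2050 = $469M.

OrbitCom pays $469M.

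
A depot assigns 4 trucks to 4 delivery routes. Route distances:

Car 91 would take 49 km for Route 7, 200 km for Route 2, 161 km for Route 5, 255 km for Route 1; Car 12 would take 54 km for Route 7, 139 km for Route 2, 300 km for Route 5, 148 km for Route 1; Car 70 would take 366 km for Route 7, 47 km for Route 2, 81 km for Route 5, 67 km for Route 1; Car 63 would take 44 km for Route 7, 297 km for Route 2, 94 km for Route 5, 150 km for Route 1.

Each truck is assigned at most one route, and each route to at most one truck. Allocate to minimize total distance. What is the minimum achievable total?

Min total: 338 km

This is a one-to-one assignment (minimum-cost bipartite matching).
Optimal: Car 91→Route 7 (49 km), Car 12→Route 1 (148 km), Car 70→Route 2 (47 km), Car 63→Route 5 (94 km) — total 49+148+47+94 = 338 km.
Column-greedy (each route in turn goes to its cheapest remaining truck) gives 400 km, worse by 62.
Swapping Car 63↔Car 70 (Car 63→Route 2 297 km, Car 70→Route 5 81 km) adds 237.
No other one-to-one assignment undercuts 338 km.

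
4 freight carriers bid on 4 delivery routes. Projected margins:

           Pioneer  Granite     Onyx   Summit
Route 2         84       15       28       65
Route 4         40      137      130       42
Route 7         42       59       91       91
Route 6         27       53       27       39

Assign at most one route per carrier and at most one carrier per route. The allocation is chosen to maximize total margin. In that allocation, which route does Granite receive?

Granite receives Route 6.

This is a one-to-one assignment (maximum-weight bipartite matching).
Optimal: Pioneer→Route 2 ($84k), Granite→Route 6 ($53k), Onyx→Route 4 ($130k), Summit→Route 7 ($91k) — total 84+53+130+91 = $358k.
Row-greedy (each carrier in turn takes its best remaining route) gives $351k, worse by 7.
Next-best assignment: Pioneer→Route 2, Granite→Route 4, Onyx→Route 7, Summit→Route 6 = $351k.
No other one-to-one assignment exceeds $358k.
Granite's own top route is Route 4 ($137k), but forcing Granite→Route 4 and reassigning the rest optimally gives only $351k — worse by 7.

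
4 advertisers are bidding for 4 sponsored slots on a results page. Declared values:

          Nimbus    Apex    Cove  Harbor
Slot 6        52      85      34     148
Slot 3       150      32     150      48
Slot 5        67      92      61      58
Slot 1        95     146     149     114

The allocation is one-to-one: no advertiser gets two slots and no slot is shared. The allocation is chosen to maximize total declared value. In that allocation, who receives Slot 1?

Cove receives Slot 1.

Optimal: Nimbus→Slot 3 ($150), Apex→Slot 5 ($92), Cove→Slot 1 ($149), Harbor→Slot 6 ($148) — total 150+92+149+148 = $539.
Row-greedy (each advertiser in turn takes its best remaining slot) gives $505, worse by 34.
Cove's own top slot is Slot 3 ($150), but forcing Cove→Slot 3 and reassigning the rest optimally gives only $511 — worse by 28.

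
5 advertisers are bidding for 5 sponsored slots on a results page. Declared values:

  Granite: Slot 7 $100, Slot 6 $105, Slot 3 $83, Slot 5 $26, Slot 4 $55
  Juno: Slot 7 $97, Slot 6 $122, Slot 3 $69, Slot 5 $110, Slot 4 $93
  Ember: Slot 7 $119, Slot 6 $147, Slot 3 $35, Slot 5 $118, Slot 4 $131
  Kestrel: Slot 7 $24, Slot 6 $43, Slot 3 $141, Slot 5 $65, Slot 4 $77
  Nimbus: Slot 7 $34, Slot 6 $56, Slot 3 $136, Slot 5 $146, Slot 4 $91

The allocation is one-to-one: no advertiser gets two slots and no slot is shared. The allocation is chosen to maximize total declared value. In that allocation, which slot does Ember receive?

Ember receives Slot 4.

Optimal: Granite→Slot 7 ($100), Juno→Slot 6 ($122), Ember→Slot 4 ($131), Kestrel→Slot 3 ($141), Nimbus→Slot 5 ($146) — total 100+122+131+141+146 = $640.
Row-greedy (each advertiser in turn takes its best remaining slot) gives $521, worse by 119.
Next-best assignment: Granite→Slot 7, Juno→Slot 4, Ember→Slot 6, Kestrel→Slot 3, Nimbus→Slot 5 = $627.
Ember's own top slot is Slot 6 ($147), but forcing Ember→Slot 6 and reassigning the rest optimally gives only $627 — worse by 13.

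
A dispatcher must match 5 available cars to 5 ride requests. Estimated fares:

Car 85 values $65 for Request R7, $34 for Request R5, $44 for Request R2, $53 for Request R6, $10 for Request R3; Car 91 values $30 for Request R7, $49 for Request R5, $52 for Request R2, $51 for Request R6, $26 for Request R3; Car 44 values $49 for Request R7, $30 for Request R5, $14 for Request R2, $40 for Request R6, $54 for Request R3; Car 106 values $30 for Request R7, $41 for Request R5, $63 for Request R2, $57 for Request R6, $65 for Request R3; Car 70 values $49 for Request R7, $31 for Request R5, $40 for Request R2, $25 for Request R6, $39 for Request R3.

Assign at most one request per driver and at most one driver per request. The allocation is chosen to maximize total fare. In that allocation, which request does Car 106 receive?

Car 106 receives Request R2.

Optimal: Car 85→Request R6 ($53), Car 91→Request R5 ($49), Car 44→Request R3 ($54), Car 106→Request R2 ($63), Car 70→Request R7 ($49) — total 53+49+54+63+49 = $268.
Max-entry greedy (repeatedly take the single best remaining cell) gives $253, worse by 15.
Next-best assignment: Car 85→Request R7, Car 91→Request R5, Car 44→Request R3, Car 106→Request R6, Car 70→Request R2 = $265.
Swapping Car 44↔Car 91 (Car 44→Request R5 $30, Car 91→Request R3 $26) loses 47.
No other one-to-one assignment exceeds $268.
Car 106's own top request is Request R3 ($65), but forcing Car 106→Request R3 and reassigning the rest optimally gives only $259 — worse by 9.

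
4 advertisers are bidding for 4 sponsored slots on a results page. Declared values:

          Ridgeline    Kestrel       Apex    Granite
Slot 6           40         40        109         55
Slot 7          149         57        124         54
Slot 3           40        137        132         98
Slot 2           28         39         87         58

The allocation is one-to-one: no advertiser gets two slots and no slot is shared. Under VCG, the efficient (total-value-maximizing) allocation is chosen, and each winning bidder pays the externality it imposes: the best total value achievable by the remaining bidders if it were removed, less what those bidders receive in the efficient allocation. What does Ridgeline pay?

Efficient allocation: Ridgeline→Slot 7 ($149), Kestrel→Slot 3 ($137), Apex→Slot 6 ($109), Granite→Slot 2 ($58); total welfare W = $453.
Ridgeline receives Slot 7 at value $149, so the others get W − 149 = $304.
Without Ridgeline: best allocation of the remaining 3 bidders over all 4 slots is Kestrel→Slot 3 ($137), Apex→Slot 7 ($124), Granite→Slot 2 ($58), total $319.
VCG payment = (others' best without Ridgeline) − (others' welfare with Ridgeline) = 319 − 304 = $15.

Ridgeline pays $15.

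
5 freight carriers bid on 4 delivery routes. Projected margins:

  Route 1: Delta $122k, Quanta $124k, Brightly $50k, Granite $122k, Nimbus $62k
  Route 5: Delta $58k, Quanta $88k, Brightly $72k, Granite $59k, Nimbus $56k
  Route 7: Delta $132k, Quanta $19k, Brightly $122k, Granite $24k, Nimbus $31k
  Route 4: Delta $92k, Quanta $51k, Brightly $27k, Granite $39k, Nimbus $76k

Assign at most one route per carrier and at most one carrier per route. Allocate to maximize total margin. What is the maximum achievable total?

Treat this as an assignment problem: match each carrier to one route.
Optimal: Granite→Route 1 ($122k), Quanta→Route 5 ($88k), Brightly→Route 7 ($122k), Delta→Route 4 ($92k) — total 122+88+122+92 = $424k.
Column-greedy (each route in turn goes to its best remaining carrier) gives $404k, worse by 20.
Next-best assignment: Granite→Route 1, Quanta→Route 5, Delta→Route 7, Nimbus→Route 4 = $418k.
Swapping Granite↔Quanta (Granite→Route 5 $59k, Quanta→Route 1 $124k) loses 27.

Maximum total: $424k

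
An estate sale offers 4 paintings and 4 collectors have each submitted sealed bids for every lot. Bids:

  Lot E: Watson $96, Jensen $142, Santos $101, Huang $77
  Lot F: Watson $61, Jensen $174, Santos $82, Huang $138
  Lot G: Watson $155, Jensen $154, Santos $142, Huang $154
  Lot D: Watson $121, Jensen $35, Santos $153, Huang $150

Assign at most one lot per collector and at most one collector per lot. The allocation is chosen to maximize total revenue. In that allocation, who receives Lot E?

Optimal: Watson→Lot G ($155), Jensen→Lot E ($142), Santos→Lot D ($153), Huang→Lot F ($138) — total 155+142+153+138 = $588.
Row-greedy (each collector in turn takes its best remaining lot) gives $559, worse by 29.
Next-best assignment: Watson→Lot G, Jensen→Lot F, Santos→Lot E, Huang→Lot D = $580.
No other one-to-one assignment exceeds $588.
Jensen's own top lot is Lot F ($174), but forcing Jensen→Lot F and reassigning the rest optimally gives only $580 — worse by 8.

Jensen receives Lot E.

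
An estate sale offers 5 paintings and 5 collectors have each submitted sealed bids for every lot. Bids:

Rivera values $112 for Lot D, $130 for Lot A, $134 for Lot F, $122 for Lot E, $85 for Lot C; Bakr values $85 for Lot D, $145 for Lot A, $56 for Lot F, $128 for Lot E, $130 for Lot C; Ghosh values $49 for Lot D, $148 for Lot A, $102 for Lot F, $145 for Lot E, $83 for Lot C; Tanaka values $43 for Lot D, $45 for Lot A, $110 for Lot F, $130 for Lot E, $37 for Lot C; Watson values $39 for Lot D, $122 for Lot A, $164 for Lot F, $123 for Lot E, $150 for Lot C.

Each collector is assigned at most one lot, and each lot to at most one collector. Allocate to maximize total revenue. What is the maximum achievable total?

Treat this as an assignment problem: match each collector to one lot.
Optimal: Rivera→Lot D ($112), Bakr→Lot C ($130), Ghosh→Lot A ($148), Tanaka→Lot E ($130), Watson→Lot F ($164) — total 112+130+148+130+164 = $684.
Row-greedy (each collector in turn takes its best remaining lot) gives $617, worse by 67.
Every other assignment is strictly worse.

Max total: $684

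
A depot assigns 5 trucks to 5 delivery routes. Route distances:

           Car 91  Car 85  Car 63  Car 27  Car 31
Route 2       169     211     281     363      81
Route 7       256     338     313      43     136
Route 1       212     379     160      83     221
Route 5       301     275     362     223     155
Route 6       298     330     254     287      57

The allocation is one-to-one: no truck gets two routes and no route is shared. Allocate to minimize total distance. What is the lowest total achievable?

Minimum total: 704 km

Optimal: Car 91→Route 2 (169 km), Car 85→Route 5 (275 km), Car 63→Route 1 (160 km), Car 27→Route 7 (43 km), Car 31→Route 6 (57 km) — total 169+275+160+43+57 = 704 km.
Column-greedy (each route in turn goes to its cheapest remaining truck) gives 857 km, worse by 153.
No other one-to-one assignment undercuts 704 km.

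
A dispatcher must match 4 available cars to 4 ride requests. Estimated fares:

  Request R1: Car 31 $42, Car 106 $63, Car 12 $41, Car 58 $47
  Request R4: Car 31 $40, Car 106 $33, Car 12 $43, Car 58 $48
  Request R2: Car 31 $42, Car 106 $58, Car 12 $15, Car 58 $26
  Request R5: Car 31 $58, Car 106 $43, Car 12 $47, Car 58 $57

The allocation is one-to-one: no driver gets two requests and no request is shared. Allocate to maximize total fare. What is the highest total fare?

This is the linear assignment problem.
Optimal: Car 31→Request R5 ($58), Car 106→Request R2 ($58), Car 12→Request R4 ($43), Car 58→Request R1 ($47) — total 58+58+43+47 = $206.
Column-greedy (each request in turn goes to its best remaining driver) gives $200, worse by 6.

Maximum total: $206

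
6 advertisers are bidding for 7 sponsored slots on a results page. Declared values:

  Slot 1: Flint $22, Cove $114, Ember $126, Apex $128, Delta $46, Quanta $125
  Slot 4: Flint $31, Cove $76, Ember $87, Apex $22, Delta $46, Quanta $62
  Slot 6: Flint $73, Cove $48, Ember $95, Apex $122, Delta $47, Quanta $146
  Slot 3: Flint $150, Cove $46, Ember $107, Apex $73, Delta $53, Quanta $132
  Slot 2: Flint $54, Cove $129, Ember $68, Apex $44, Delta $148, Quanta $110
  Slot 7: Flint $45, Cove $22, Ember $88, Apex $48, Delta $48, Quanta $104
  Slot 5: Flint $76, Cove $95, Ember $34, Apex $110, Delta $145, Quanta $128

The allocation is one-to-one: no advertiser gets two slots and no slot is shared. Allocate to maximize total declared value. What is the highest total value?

Max total: $786

Optimal: Flint→Slot 3 ($150), Cove→Slot 2 ($129), Ember→Slot 7 ($88), Apex→Slot 1 ($128), Delta→Slot 5 ($145), Quanta→Slot 6 ($146) — total 150+129+88+128+145+146 = $786.
Row-greedy (each advertiser in turn takes its best remaining slot) gives $776, worse by 10.
Swapping Quanta↔Delta (Quanta→Slot 5 $128, Delta→Slot 6 $47) loses 116.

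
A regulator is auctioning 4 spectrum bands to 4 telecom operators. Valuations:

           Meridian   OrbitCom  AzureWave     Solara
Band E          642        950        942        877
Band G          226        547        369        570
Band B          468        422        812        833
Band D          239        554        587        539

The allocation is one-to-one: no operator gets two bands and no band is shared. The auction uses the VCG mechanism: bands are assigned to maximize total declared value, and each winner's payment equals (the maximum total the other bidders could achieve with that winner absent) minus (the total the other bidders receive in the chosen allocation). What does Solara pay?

Solara pays $232M.

Efficient allocation: Meridian→Band E ($642M), OrbitCom→Band G ($547M), AzureWave→Band D ($587M), Solara→Band B ($833M); total welfare W = $2609M.
Solara receives Band B at value $833M, so the others get W − 833 = $1776M.
Without Solara: best allocation of the remaining 3 bidders over all 4 bands is Meridian→Band E ($642M), OrbitCom→Band D ($554M), AzureWave→Band B ($812M), total $2008M.
VCG payment = (others' best without Solara) − (others' welfare with Solara) = 2008 − 1776 = $232M.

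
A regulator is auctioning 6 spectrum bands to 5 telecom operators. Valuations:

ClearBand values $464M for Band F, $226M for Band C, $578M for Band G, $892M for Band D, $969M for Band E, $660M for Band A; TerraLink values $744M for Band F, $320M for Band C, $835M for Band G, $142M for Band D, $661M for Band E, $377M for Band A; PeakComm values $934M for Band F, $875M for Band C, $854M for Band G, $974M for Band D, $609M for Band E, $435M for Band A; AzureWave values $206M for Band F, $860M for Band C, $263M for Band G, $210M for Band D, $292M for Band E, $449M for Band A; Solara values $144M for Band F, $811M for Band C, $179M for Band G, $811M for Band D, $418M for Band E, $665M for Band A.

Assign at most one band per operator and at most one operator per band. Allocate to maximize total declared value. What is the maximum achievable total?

Optimal: ClearBand→Band E ($969M), TerraLink→Band G ($835M), PeakComm→Band F ($934M), AzureWave→Band C ($860M), Solara→Band D ($811M) — total 969+835+934+860+811 = $4409M.
Max-entry greedy (repeatedly take the single best remaining cell) gives $4303M, worse by 106.
Next-best assignment: ClearBand→Band E, TerraLink→Band G, PeakComm→Band D, AzureWave→Band C, Solara→Band A = $4303M.

Max total: $4409M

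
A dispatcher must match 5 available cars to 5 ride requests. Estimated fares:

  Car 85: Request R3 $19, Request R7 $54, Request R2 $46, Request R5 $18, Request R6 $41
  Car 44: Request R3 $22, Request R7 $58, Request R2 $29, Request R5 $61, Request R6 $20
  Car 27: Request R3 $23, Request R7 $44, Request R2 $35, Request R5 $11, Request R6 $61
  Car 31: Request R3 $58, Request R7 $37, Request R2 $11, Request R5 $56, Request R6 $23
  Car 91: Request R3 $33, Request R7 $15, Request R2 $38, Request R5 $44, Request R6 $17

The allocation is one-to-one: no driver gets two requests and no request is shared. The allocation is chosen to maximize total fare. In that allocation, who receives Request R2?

Car 91 receives Request R2.

Optimal: Car 85→Request R7 ($54), Car 44→Request R5 ($61), Car 27→Request R6 ($61), Car 31→Request R3 ($58), Car 91→Request R2 ($38) — total 54+61+61+58+38 = $272.
Next-best assignment: Car 85→Request R2, Car 44→Request R7, Car 27→Request R6, Car 31→Request R3, Car 91→Request R5 = $267.
No other one-to-one assignment exceeds $272.
Car 91's own top request is Request R5 ($44), but forcing Car 91→Request R5 and reassigning the rest optimally gives only $267 — worse by 5.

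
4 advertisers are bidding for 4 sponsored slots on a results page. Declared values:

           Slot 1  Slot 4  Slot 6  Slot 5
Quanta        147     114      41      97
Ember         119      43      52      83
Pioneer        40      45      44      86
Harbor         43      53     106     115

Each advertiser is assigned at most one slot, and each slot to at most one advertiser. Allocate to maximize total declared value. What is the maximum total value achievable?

Max total: $425

Optimal: Quanta→Slot 4 ($114), Ember→Slot 1 ($119), Pioneer→Slot 5 ($86), Harbor→Slot 6 ($106) — total 114+119+86+106 = $425.
Row-greedy (each advertiser in turn takes its best remaining slot) gives $381, worse by 44.
Swapping Ember↔Harbor (Ember→Slot 6 $52, Harbor→Slot 1 $43) loses 130.
Every other assignment is strictly worse.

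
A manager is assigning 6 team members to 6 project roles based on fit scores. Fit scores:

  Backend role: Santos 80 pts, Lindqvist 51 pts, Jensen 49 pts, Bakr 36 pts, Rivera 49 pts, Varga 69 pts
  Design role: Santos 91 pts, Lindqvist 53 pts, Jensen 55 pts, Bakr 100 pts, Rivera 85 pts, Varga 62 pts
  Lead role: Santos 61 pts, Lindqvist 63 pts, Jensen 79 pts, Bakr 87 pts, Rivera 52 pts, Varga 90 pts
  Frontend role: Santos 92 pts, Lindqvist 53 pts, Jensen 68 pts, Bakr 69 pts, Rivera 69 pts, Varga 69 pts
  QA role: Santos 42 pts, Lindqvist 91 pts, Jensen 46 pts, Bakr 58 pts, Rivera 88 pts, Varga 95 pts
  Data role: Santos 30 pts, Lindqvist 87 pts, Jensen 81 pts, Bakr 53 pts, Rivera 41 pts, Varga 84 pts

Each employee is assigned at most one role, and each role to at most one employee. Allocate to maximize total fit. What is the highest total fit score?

Optimal: Santos→Frontend role (92 pts), Lindqvist→Data role (87 pts), Jensen→Lead role (79 pts), Bakr→Design role (100 pts), Rivera→QA role (88 pts), Varga→Backend role (69 pts) — total 92+87+79+100+88+69 = 515 pts.
Row-greedy (each employee in turn takes its best remaining role) gives 485 pts, worse by 30.
No other one-to-one assignment exceeds 515 pts.

Max total: 515 pts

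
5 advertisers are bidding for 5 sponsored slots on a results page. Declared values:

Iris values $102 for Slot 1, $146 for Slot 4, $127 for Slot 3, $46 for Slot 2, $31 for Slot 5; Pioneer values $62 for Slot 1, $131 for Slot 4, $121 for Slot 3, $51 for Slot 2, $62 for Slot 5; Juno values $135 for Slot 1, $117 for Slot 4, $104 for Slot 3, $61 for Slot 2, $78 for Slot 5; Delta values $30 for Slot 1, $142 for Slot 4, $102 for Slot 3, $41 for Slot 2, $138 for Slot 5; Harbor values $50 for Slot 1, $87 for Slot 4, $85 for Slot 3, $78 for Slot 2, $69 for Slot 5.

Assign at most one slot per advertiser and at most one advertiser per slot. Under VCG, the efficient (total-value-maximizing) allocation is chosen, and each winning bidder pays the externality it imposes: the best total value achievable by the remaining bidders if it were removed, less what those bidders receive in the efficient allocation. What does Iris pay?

Efficient allocation: Iris→Slot 4 ($146), Pioneer→Slot 3 ($121), Juno→Slot 1 ($135), Delta→Slot 5 ($138), Harbor→Slot 2 ($78); total welfare W = $618.
Iris receives Slot 4 at value $146, so the others get W − 146 = $472.
Without Iris: best allocation of the remaining 4 bidders over all 5 slots is Pioneer→Slot 4 ($131), Juno→Slot 1 ($135), Delta→Slot 5 ($138), Harbor→Slot 3 ($85), total $489.
VCG payment = (others' best without Iris) − (others' welfare with Iris) = 489 − 472 = $17.

Iris pays $17.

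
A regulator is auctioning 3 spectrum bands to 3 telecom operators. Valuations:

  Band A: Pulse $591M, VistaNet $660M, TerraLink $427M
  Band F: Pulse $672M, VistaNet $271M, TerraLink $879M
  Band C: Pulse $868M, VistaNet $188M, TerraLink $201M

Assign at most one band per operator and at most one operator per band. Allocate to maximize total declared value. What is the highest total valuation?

Maximum total: $2407M

Treat this as an assignment problem: match each operator to one band.
Optimal: Pulse→Band C ($868M), VistaNet→Band A ($660M), TerraLink→Band F ($879M) — total 868+660+879 = $2407M.
Next-best assignment: Pulse→Band A, VistaNet→Band C, TerraLink→Band F = $1658M.
Checked against all permutations: $2407M is optimal.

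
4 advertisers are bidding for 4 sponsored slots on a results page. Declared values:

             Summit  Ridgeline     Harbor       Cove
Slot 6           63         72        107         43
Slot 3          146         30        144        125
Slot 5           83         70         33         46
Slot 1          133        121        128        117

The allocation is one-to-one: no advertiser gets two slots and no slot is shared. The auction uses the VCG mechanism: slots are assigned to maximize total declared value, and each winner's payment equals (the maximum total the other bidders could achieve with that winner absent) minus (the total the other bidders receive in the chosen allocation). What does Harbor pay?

Efficient allocation: Summit→Slot 3 ($146), Ridgeline→Slot 5 ($70), Harbor→Slot 6 ($107), Cove→Slot 1 ($117); total welfare W = $440.
Harbor receives Slot 6 at value $107, so the others get W − 107 = $333.
Without Harbor: best allocation of the remaining 3 bidders over all 4 slots is Summit→Slot 3 ($146), Ridgeline→Slot 6 ($72), Cove→Slot 1 ($117), total $335.
VCG payment = (others' best without Harbor) − (others' welfare with Harbor) = 335 − 333 = $2.

Harbor pays $2.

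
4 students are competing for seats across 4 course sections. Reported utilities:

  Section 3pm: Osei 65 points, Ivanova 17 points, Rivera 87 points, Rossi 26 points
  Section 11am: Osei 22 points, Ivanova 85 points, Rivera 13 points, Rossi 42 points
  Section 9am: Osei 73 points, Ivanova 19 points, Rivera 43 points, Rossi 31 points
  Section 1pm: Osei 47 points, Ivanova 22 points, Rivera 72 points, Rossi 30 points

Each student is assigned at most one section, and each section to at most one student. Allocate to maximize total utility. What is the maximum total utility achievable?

Max total: 275 points

Optimal: Osei→Section 9am (73 points), Ivanova→Section 11am (85 points), Rivera→Section 3pm (87 points), Rossi→Section 1pm (30 points) — total 73+85+87+30 = 275 points.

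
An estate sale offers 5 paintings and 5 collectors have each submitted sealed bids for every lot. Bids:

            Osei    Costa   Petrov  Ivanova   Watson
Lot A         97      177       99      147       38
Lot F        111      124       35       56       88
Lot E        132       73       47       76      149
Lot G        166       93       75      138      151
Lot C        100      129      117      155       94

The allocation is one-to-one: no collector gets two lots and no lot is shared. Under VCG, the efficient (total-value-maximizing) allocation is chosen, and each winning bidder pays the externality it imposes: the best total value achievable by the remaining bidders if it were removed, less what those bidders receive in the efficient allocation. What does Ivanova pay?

Ivanova pays $53.

Efficient allocation: Osei→Lot G ($166), Costa→Lot F ($124), Petrov→Lot C ($117), Ivanova→Lot A ($147), Watson→Lot E ($149); total welfare W = $703.
Ivanova receives Lot A at value $147, so the others get W − 147 = $556.
Without Ivanova: best allocation of the remaining 4 bidders over all 5 lots is Osei→Lot G ($166), Costa→Lot A ($177), Petrov→Lot C ($117), Watson→Lot E ($149), total $609.
VCG payment = (others' best without Ivanova) − (others' welfare with Ivanova) = 609 − 556 = $53.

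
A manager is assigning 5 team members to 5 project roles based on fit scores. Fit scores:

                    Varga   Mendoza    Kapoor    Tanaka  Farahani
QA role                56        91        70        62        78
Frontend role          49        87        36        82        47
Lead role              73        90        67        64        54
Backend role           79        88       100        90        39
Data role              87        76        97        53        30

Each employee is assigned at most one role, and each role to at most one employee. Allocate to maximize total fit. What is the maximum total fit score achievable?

Maximum total: 437 pts

Treat this as an assignment problem: match each employee to one role.
Optimal: Varga→Data role (87 pts), Mendoza→Lead role (90 pts), Kapoor→Backend role (100 pts), Tanaka→Frontend role (82 pts), Farahani→QA role (78 pts) — total 87+90+100+82+78 = 437 pts.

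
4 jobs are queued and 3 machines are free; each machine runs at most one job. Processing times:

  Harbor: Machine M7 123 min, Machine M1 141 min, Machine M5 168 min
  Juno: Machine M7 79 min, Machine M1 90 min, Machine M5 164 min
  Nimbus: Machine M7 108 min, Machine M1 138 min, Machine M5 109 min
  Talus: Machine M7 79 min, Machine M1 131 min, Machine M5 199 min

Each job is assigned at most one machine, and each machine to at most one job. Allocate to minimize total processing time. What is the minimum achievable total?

This is the linear assignment problem.
Optimal: Talus→Machine M7 (79 min), Juno→Machine M1 (90 min), Nimbus→Machine M5 (109 min) — total 79+90+109 = 278 min.
Min-entry greedy (repeatedly take the single cheapest remaining cell) gives 319 min, worse by 41.
Next-best assignment: Juno→Machine M7, Talus→Machine M1, Nimbus→Machine M5 = 319 min.
Swapping Nimbus↔Juno (Nimbus→Machine M1 138 min, Juno→Machine M5 164 min) adds 103.

Min total: 278 min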